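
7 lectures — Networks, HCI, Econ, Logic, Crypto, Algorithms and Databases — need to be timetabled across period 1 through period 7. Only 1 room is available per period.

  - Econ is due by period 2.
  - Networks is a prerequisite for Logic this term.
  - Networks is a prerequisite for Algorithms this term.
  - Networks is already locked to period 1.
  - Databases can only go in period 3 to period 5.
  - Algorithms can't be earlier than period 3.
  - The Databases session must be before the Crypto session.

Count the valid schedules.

54

Splitting on HCI: it can be period 3 (10), period 4 (10), period 5 (10), period 6 (12), period 7 (12). Listing each branch's schedules as (Networks, Econ, Logic, Crypto, Algorithms, Databases) by period number:
HCI=period 3: (1,2,4,6,7,5) (1,2,4,7,6,5) (1,2,5,6,7,4) (1,2,5,7,6,4) (1,2,6,5,7,4) (1,2,6,7,4,5) (1,2,6,7,5,4) (1,2,7,5,6,4) (1,2,7,6,4,5) (1,2,7,6,5,4) — 10.
HCI=period 4: (1,2,3,6,7,5) (1,2,3,7,6,5) (1,2,5,6,7,3) (1,2,5,7,6,3) (1,2,6,5,7,3) (1,2,6,7,3,5) (1,2,6,7,5,3) (1,2,7,5,6,3) (1,2,7,6,3,5) (1,2,7,6,5,3) — 10.
HCI=period 5: (1,2,3,6,7,4) (1,2,3,7,6,4) (1,2,4,6,7,3) (1,2,4,7,6,3) (1,2,6,4,7,3) (1,2,6,7,3,4) (1,2,6,7,4,3) (1,2,7,4,6,3) (1,2,7,6,3,4) (1,2,7,6,4,3) — 10.
HCI=period 6: (1,2,3,5,7,4) (1,2,3,7,4,5) (1,2,3,7,5,4) (1,2,4,5,7,3) (1,2,4,7,3,5) (1,2,4,7,5,3) (1,2,5,4,7,3) (1,2,5,7,3,4) (1,2,5,7,4,3) (1,2,7,4,5,3) (1,2,7,5,3,4) (1,2,7,5,4,3) — 12.
HCI=period 7: (1,2,3,5,6,4) (1,2,3,6,4,5) (1,2,3,6,5,4) (1,2,4,5,6,3) (1,2,4,6,3,5) (1,2,4,6,5,3) (1,2,5,4,6,3) (1,2,5,6,3,4) (1,2,5,6,4,3) (1,2,6,4,5,3) (1,2,6,5,3,4) (1,2,6,5,4,3) — 12.
Summing: 10 + 10 + 10 + 12 + 12 = 54.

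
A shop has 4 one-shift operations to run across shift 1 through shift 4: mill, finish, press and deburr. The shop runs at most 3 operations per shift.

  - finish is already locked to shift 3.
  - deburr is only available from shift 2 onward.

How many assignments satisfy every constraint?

Splitting on mill: it can be shift 1 (12), shift 2 (12), shift 3 (11), shift 4 (12). Listing each branch's schedules as (finish, press, deburr) by shift number:
mill=shift 1: (3,1,2) (3,1,3) (3,1,4) (3,2,2) (3,2,3) (3,2,4) (3,3,2) (3,3,3) (3,3,4) (3,4,2) (3,4,3) (3,4,4) — 12.
mill=shift 2: (3,1,2) (3,1,3) (3,1,4) (3,2,2) (3,2,3) (3,2,4) (3,3,2) (3,3,3) (3,3,4) (3,4,2) (3,4,3) (3,4,4) — 12.
mill=shift 3: (3,1,2) (3,1,3) (3,1,4) (3,2,2) (3,2,3) (3,2,4) (3,3,2) (3,3,4) (3,4,2) (3,4,3) (3,4,4) — 11.
mill=shift 4: (3,1,2) (3,1,3) (3,1,4) (3,2,2) (3,2,3) (3,2,4) (3,3,2) (3,3,3) (3,3,4) (3,4,2) (3,4,3) (3,4,4) — 12.
Summing: 12 + 12 + 11 + 12 = 47.

47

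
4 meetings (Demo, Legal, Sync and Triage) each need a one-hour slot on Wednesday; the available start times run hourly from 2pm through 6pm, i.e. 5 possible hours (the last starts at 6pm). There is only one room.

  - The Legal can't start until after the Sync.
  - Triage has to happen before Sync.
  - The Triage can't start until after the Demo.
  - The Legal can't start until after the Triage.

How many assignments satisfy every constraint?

Splitting on Demo: it can be 2pm (4), 3pm (1). Listing each branch's schedules as (Legal, Sync, Triage):
Demo=2pm: (5pm,4pm,3pm) (6pm,4pm,3pm) (6pm,5pm,3pm) (6pm,5pm,4pm) — 4.
Demo=3pm: (6pm,5pm,4pm) — 1.
Summing: 4 + 1 = 5.

5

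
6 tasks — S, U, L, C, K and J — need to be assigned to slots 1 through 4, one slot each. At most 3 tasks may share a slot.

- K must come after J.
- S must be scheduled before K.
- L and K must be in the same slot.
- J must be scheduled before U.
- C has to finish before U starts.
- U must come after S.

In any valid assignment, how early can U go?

2

Precedence pushes U to at least 2.
U at 2 is achievable: U=2, C=1, K=2, S=1, J=1, L=2.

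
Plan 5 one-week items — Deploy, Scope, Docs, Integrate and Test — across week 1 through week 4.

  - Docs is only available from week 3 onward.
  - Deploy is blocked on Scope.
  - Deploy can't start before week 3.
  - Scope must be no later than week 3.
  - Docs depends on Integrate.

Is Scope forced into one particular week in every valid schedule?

No

Scope can be week 1 (e.g. Test in week 1, Docs in week 3, Integrate in week 1, Deploy in week 3, Scope in week 1) or week 2 (e.g. Docs in week 3, Scope in week 2, Integrate in week 1, Deploy in week 3, Test in week 1).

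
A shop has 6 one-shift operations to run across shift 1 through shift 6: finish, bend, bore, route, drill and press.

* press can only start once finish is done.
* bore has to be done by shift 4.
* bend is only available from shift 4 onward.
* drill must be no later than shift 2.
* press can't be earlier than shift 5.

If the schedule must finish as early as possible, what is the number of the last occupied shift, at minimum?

The precedence chain requires at least 2 distinct shifts.
press can't be placed before shift 5, so the schedule must run through at least shift 5.
5 works (last occupied shift: shift 5): for example bend=shift 4, route=shift 1, press=shift 5, bore=shift 1, finish=shift 1, drill=shift 1.

5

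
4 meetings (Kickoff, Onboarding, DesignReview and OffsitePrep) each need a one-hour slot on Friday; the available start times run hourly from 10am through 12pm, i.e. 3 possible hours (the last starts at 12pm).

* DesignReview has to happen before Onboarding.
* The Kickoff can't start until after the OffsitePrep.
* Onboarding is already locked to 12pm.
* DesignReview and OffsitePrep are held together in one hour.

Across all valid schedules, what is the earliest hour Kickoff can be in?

11am

Precedence pushes Kickoff to at least 11am.
Kickoff at 11am is achievable: Kickoff -> 11am; DesignReview -> 10am; OffsitePrep -> 10am; Onboarding -> 12pm.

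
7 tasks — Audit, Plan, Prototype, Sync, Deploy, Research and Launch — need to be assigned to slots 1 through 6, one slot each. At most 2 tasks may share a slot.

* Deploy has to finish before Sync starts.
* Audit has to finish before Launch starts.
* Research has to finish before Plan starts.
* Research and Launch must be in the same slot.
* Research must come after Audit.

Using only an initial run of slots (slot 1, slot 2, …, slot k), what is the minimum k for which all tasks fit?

4 slots

The precedence chain requires at least 3 distinct slots.
With at most 2 per slot and 7 tasks, at least 4 slots are needed.
4 works (last occupied slot: 4): for example Plan=3, Deploy=1, Research=2, Launch=2, Sync=3, Audit=1, Prototype=4.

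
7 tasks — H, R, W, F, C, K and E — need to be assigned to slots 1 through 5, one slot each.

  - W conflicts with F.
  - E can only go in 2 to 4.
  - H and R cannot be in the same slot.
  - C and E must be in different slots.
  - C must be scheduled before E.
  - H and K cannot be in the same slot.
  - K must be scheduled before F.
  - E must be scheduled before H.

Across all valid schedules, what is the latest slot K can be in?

4

Downstream work caps K at 4.
K at 4 is achievable: C -> 1, W -> 1, F -> 5, K -> 4, H -> 3, E -> 2, R -> 1.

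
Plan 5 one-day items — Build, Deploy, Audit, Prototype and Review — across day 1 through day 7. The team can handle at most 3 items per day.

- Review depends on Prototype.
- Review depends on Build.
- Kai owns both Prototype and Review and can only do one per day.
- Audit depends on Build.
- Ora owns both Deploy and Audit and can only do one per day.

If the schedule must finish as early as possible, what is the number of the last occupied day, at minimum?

The precedence chain requires at least 2 distinct days.
With at most 3 per day and 5 tasks, at least 2 days are needed.
2 works (last occupied day: day 2): for example Build=day 1; Audit=day 2; Review=day 2; Deploy=day 1; Prototype=day 1.

day 2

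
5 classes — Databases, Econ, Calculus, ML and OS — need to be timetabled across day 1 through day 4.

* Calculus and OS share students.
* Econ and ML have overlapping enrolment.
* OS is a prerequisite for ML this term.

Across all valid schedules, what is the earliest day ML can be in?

day 2

Precedence pushes ML to at least day 2.
ML at day 2 is achievable: Databases -> day 1; OS -> day 1; Econ -> day 1; Calculus -> day 2; ML -> day 2.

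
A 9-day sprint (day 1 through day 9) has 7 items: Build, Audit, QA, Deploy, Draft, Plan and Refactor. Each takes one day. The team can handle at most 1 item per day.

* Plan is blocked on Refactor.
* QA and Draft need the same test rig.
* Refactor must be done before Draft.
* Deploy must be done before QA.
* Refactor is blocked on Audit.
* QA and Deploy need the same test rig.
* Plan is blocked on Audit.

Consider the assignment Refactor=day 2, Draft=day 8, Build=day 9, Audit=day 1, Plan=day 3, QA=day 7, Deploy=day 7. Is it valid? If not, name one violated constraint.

Plan is blocked on Refactor — holds.
The team can handle at most 1 item per day — violated.
Refactor is blocked on Audit — holds.
Plan is blocked on Audit — holds.
QA and Draft need the same test rig — holds.
Refactor must be done before Draft — holds.
Deploy must be done before QA — violated.
QA and Deploy need the same test rig — violated.

No. QA and Deploy need the same test rig is not satisfied.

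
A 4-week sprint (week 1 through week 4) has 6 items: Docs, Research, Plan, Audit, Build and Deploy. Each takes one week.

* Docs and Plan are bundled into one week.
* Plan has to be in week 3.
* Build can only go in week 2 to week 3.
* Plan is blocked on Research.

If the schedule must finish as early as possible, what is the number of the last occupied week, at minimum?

week 3

The precedence chain requires at least 2 distinct weeks.
Plan can't be placed before week 3, so the schedule must run through at least week 3.
3 works (last occupied week: week 3): for example Research=week 1; Deploy=week 1; Build=week 2; Docs=week 3; Audit=week 1; Plan=week 3.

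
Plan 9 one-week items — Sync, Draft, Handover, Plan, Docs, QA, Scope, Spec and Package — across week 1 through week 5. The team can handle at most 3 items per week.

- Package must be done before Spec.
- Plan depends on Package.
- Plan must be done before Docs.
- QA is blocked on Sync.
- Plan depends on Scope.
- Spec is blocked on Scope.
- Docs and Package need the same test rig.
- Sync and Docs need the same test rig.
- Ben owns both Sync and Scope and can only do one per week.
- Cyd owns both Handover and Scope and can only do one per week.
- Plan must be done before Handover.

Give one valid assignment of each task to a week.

Package in week 1; Plan in week 2; Docs in week 3; Sync in week 2; Spec in week 2; Scope in week 1; QA in week 3; Draft in week 1; Handover in week 3

Checking: Plan(week 2) before Docs(week 3); Plan(week 2) before Handover(week 3); Scope(week 1) before Plan(week 2); Scope(week 1) before Spec(week 2); Package(week 1) before Plan(week 2); Package(week 1) before Spec(week 2); Sync(week 2) before QA(week 3); Sync(week 2) != Docs(week 3); Handover(week 3) != Scope(week 1); Sync(week 2) != Scope(week 1); Docs(week 3) != Package(week 1); max 3 per week (cap 3).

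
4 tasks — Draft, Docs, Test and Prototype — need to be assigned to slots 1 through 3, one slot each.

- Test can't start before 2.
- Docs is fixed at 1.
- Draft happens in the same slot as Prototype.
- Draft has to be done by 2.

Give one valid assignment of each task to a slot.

Docs in 1, Test in 2, Draft in 1, Prototype in 1

Checking: Draft = Prototype = 1; Test=2 in [2,3]; Draft=1 in [1,2]; Docs=1 in [1,1].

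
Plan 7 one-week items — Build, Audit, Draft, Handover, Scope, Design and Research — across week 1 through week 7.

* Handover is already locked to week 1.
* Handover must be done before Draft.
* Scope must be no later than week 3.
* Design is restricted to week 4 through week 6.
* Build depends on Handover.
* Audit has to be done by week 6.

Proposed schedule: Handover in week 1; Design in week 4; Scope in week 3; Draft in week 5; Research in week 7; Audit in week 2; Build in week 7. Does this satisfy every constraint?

Valid

Handover must be done before Draft — holds.
Handover is already locked to week 1 — holds.
Build depends on Handover — holds.
Design is restricted to week 4 through week 6 — holds.
Scope must be no later than week 3 — holds.
Audit has to be done by week 6 — holds.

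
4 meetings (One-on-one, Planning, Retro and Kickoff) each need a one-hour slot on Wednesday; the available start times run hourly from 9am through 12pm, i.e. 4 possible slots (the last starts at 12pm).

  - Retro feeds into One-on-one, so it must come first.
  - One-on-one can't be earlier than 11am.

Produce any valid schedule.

Planning in 9am; Kickoff in 9am; Retro in 9am; One-on-one in 11am

Checking: Retro(9am) before One-on-one(11am); One-on-one=11am in [11am,12pm].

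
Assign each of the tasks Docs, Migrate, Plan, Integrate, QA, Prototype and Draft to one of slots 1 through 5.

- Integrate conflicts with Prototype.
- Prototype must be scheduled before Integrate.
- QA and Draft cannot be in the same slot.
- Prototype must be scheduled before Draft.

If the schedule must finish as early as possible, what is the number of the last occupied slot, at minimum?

The precedence chain requires at least 2 distinct slots.
2 works (last occupied slot: 2): for example Draft in 2; QA in 1; Plan in 1; Integrate in 2; Prototype in 1; Docs in 1; Migrate in 1.

2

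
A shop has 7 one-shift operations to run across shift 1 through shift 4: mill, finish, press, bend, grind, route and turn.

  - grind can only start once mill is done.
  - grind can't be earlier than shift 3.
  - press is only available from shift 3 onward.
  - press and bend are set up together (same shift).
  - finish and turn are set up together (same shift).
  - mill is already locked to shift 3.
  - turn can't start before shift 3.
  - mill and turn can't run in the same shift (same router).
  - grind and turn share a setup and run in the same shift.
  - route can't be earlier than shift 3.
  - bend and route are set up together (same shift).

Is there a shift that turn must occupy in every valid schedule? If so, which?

shift 4

turn's window is shift 3–shift 4.
mill is fixed at shift 3, and turn can't share a shift with mill.
So turn must be shift 4.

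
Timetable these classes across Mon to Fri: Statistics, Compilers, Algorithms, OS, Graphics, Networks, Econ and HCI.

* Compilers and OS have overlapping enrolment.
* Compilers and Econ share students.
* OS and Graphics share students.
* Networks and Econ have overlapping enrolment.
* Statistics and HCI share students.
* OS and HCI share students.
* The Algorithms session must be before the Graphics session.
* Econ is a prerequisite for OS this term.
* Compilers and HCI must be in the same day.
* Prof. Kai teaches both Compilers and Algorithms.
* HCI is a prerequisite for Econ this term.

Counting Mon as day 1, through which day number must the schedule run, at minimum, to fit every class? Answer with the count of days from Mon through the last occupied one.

4

The precedence chain requires at least 3 distinct days.
Could 3 days be enough, i.e. nothing placed later than Wed? No: Econ must come after HCI (at Mon or later) → {Tue, Wed}; HCI must come before Econ (at Wed or earlier) → {Mon, Tue}; Graphics must come after Algorithms (at Mon or later) → {Tue, Wed}; Algorithms must come before Graphics (at Wed or earlier) → {Mon, Tue}; OS must come after Econ (at Tue or later) → {Wed}; Econ must come before OS (at Wed or earlier) → {Tue}; Compilers must be in the same day as HCI (in {Mon, Tue}) → {Mon, Tue}; Compilers can't share with Econ (Tue) → {Mon}; Graphics can't share with OS (Wed) → {Tue}; Algorithms must come before Graphics (at Tue or earlier) → {Mon}; Algorithms can't share with Compilers (Mon) → nothing is left.
So 3 days is not enough.
4 works (last occupied day: Thu): for example Graphics=Thu, OS=Wed, Algorithms=Tue, Compilers=Mon, Econ=Tue, HCI=Mon, Networks=Mon, Statistics=Tue.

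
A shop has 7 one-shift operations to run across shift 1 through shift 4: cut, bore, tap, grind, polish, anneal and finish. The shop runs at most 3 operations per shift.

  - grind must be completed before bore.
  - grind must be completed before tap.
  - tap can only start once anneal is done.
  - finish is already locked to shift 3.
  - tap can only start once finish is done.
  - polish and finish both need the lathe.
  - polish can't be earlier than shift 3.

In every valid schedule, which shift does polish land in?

polish's window is shift 3–shift 4.
finish is fixed at shift 3, and polish can't share a shift with finish.
So polish must be shift 4.

shift 4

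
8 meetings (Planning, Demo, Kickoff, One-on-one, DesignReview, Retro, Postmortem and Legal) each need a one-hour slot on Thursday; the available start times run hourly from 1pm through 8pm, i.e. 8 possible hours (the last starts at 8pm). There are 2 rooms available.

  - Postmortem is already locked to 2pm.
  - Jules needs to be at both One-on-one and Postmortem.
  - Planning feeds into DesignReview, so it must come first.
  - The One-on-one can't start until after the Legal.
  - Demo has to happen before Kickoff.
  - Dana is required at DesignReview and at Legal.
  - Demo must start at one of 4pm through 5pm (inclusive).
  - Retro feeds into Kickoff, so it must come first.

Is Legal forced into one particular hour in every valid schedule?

No

Legal can be 1pm (e.g. Postmortem -> 2pm, Legal -> 1pm, One-on-one -> 3pm, DesignReview -> 2pm, Demo -> 4pm, Retro -> 3pm, Planning -> 1pm, Kickoff -> 5pm) or 2pm (e.g. Legal -> 2pm; Kickoff -> 5pm; Retro -> 1pm; Planning -> 1pm; Postmortem -> 2pm; One-on-one -> 3pm; Demo -> 4pm; DesignReview -> 3pm).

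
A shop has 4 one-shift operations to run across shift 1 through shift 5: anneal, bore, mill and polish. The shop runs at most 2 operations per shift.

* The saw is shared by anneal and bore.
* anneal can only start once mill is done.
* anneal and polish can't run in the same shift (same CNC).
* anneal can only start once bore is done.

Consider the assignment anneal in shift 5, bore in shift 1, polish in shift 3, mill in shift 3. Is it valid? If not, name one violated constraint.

Valid

anneal can only start once mill is done — holds.
anneal can only start once bore is done — holds.
anneal and polish can't run in the same shift (same CNC) — holds.
The saw is shared by anneal and bore — holds.
The shop runs at most 2 operations per shift — holds.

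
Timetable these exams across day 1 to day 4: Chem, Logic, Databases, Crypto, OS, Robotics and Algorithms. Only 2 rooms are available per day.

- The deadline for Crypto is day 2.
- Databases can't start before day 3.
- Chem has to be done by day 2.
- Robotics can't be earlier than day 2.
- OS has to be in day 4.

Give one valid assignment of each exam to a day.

Databases -> day 3; Logic -> day 2; Robotics -> day 2; Crypto -> day 1; Algorithms -> day 3; Chem -> day 1; OS -> day 4

Checking: Robotics=day 2 in [day 2,day 4]; OS=day 4 in [day 4,day 4]; Crypto=day 1 in [day 1,day 2]; Databases=day 3 in [day 3,day 4]; Chem=day 1 in [day 1,day 2]; max 2 per day (cap 2).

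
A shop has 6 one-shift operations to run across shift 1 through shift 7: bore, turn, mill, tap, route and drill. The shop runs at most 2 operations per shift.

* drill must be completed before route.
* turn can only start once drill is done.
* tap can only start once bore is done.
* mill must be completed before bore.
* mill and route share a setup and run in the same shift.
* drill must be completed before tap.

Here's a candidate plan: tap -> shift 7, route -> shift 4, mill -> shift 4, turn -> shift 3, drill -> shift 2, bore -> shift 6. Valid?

mill must be completed before bore — holds.
The shop runs at most 2 operations per shift — holds.
drill must be completed before route — holds.
turn can only start once drill is done — holds.
mill and route share a setup and run in the same shift — holds.
tap can only start once bore is done — holds.
drill must be completed before tap — holds.

Yes, all constraints hold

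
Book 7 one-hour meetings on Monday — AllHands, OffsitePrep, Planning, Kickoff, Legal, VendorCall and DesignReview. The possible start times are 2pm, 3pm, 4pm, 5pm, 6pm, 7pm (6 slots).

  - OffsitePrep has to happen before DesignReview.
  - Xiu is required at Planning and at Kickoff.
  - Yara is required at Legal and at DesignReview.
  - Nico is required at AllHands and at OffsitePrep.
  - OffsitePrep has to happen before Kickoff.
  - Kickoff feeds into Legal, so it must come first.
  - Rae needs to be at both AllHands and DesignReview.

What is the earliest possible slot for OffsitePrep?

2pm

Downstream work caps OffsitePrep at 5pm.
OffsitePrep at 2pm is achievable: DesignReview in 3pm; VendorCall in 2pm; Legal in 4pm; Planning in 2pm; Kickoff in 3pm; OffsitePrep in 2pm; AllHands in 4pm.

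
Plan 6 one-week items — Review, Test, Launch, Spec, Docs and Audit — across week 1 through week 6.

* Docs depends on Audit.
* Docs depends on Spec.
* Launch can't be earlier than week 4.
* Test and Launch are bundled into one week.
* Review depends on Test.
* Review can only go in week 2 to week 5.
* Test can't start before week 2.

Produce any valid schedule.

Spec -> week 1; Launch -> week 4; Review -> week 5; Audit -> week 1; Docs -> week 2; Test -> week 4

Checking: Audit(week 1) before Docs(week 2); Spec(week 1) before Docs(week 2); Test(week 4) before Review(week 5); Test = Launch = week 4; Review=week 5 in [week 2,week 5]; Test=week 4 in [week 2,week 6]; Launch=week 4 in [week 4,week 6].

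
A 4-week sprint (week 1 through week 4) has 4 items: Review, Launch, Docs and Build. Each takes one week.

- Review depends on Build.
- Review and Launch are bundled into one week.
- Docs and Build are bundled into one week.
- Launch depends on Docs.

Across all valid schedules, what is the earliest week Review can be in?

Precedence pushes Review to at least week 2.
Review at week 2 is achievable: Review in week 2, Launch in week 2, Docs in week 1, Build in week 1.

week 2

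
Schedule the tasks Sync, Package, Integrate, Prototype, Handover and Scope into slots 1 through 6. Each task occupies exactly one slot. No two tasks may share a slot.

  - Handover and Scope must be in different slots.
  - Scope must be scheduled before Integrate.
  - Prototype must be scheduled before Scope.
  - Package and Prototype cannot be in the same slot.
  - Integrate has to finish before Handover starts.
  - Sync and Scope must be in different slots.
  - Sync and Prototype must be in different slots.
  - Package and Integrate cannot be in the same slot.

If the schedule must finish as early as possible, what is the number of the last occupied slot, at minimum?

6

The precedence chain requires at least 4 distinct slots.
With at most 1 per slot and 6 tasks, at least 6 slots are needed.
6 works (last occupied slot: 6): for example Package in 6, Scope in 2, Prototype in 1, Handover in 4, Integrate in 3, Sync in 5.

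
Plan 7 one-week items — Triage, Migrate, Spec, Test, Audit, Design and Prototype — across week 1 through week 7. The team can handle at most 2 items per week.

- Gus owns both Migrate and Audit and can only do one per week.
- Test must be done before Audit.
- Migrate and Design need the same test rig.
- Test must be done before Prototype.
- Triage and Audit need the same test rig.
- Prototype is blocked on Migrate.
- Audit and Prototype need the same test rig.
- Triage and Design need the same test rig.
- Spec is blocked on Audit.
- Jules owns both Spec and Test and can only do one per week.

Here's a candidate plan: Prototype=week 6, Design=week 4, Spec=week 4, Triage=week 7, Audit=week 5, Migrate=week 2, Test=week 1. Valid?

Triage and Audit need the same test rig — holds.
Prototype is blocked on Migrate — holds.
Migrate and Design need the same test rig — holds.
Gus owns both Migrate and Audit and can only do one per week — holds.
The team can handle at most 2 items per week — holds.
Triage and Design need the same test rig — holds.
Test must be done before Prototype — holds.
Jules owns both Spec and Test and can only do one per week — holds.
Test must be done before Audit — holds.
Audit and Prototype need the same test rig — holds.
Spec is blocked on Audit — violated.

No. Spec is blocked on Audit is not satisfied.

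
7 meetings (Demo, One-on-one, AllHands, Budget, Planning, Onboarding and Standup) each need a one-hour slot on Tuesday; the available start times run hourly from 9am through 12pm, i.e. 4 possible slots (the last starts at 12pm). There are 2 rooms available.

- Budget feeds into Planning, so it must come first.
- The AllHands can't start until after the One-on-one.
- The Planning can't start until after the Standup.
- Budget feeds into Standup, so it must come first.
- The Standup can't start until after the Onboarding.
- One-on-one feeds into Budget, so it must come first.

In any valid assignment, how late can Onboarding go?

Downstream work caps Onboarding at 10am.
Onboarding at 10am is achievable: Standup in 11am, Onboarding in 10am, Planning in 12pm, Demo in 9am, One-on-one in 9am, Budget in 10am, AllHands in 11am.

10am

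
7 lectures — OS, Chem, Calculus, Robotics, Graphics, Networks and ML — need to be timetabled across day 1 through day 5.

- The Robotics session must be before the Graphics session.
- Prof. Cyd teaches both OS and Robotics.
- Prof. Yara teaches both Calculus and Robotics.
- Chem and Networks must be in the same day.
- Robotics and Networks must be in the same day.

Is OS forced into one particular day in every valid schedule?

OS can be day 1 (e.g. Chem=day 2; Robotics=day 2; Calculus=day 1; Networks=day 2; ML=day 1; OS=day 1; Graphics=day 3) or day 2 (e.g. Calculus in day 2, OS in day 2, ML in day 1, Robotics in day 1, Networks in day 1, Chem in day 1, Graphics in day 2).

No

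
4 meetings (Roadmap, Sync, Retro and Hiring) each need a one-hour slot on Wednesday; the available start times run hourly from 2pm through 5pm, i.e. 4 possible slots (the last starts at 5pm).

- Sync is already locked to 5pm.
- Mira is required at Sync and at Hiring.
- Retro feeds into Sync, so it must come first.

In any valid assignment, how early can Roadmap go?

2pm

Roadmap at 2pm is achievable: Hiring -> 2pm, Retro -> 2pm, Roadmap -> 2pm, Sync -> 5pm.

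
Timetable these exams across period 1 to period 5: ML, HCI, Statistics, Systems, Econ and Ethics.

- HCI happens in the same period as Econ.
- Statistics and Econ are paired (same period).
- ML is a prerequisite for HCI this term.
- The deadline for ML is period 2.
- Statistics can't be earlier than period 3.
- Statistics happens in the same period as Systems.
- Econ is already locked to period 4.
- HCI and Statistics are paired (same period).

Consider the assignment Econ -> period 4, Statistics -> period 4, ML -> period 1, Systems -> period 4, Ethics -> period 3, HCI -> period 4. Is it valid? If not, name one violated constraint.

HCI happens in the same period as Econ — holds.
Statistics can't be earlier than period 3 — holds.
ML is a prerequisite for HCI this term — holds.
Statistics happens in the same period as Systems — holds.
The deadline for ML is period 2 — holds.
HCI and Statistics are paired (same period) — holds.
Statistics and Econ are paired (same period) — holds.
Econ is already locked to period 4 — holds.

Yes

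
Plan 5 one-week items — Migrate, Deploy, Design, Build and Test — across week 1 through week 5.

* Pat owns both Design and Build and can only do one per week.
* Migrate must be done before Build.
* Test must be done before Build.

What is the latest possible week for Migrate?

Downstream work caps Migrate at week 4.
Migrate at week 4 is achievable: Build in week 5; Test in week 1; Deploy in week 1; Design in week 1; Migrate in week 4.

week 4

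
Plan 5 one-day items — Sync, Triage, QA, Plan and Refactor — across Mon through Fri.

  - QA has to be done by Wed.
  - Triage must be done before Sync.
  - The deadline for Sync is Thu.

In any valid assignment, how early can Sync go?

Precedence pushes Sync to at least Tue; Sync's own window allows nothing later than Thu.
Sync at Tue is achievable: Sync -> Tue, Triage -> Mon, QA -> Mon, Refactor -> Mon, Plan -> Mon.

Tue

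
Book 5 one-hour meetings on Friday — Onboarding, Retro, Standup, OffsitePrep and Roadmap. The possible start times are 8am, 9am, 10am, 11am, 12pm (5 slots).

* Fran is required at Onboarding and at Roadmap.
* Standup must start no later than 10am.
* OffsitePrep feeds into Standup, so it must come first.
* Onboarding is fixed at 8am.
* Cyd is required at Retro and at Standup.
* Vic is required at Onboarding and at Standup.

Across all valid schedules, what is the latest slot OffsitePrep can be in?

Downstream work caps OffsitePrep at 9am.
OffsitePrep at 9am is achievable: Onboarding=8am; Roadmap=9am; Standup=10am; Retro=8am; OffsitePrep=9am.

9am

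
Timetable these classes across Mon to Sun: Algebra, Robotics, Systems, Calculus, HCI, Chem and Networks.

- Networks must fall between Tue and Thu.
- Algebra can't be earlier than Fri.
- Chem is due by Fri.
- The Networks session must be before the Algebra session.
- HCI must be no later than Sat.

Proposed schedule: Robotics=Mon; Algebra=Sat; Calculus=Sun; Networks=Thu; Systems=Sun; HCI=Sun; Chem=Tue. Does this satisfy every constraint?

Chem is due by Fri — holds.
Algebra can't be earlier than Fri — holds.
HCI must be no later than Sat — violated.
The Networks session must be before the Algebra session — holds.
Networks must fall between Tue and Thu — holds.

No — it violates: HCI must be no later than Sat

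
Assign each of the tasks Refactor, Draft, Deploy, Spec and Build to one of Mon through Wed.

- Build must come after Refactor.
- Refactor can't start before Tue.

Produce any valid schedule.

Build -> Wed; Spec -> Mon; Refactor -> Tue; Draft -> Mon; Deploy -> Mon

Checking: Refactor(Tue) before Build(Wed); Refactor=Tue in [Tue,Wed].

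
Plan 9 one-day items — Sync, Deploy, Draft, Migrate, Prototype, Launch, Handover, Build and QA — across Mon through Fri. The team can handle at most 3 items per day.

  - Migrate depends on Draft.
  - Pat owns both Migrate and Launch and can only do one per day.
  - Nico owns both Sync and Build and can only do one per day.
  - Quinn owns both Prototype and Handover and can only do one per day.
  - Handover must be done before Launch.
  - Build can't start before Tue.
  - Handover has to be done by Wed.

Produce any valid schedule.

Deploy -> Tue, Migrate -> Tue, Sync -> Mon, Handover -> Mon, Prototype -> Wed, QA -> Wed, Launch -> Wed, Draft -> Mon, Build -> Tue

Checking: Handover(Mon) before Launch(Wed); Draft(Mon) before Migrate(Tue); Sync(Mon) != Build(Tue); Migrate(Tue) != Launch(Wed); Prototype(Wed) != Handover(Mon); Handover=Mon in [Mon,Wed]; Build=Tue in [Tue,Fri]; max 3 per day (cap 3).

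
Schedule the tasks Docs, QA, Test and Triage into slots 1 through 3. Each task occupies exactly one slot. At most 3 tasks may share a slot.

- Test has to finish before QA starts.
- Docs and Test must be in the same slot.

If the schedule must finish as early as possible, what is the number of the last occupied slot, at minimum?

slot 2

The precedence chain requires at least 2 distinct slots.
With at most 3 per slot and 4 tasks, at least 2 slots are needed.
2 works (last occupied slot: 2): for example Test -> 1, QA -> 2, Docs -> 1, Triage -> 1.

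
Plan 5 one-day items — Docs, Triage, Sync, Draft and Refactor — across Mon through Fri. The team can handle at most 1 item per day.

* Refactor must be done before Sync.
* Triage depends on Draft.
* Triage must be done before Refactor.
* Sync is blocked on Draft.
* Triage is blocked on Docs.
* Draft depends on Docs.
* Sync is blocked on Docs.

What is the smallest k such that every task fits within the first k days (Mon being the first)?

5 days

The precedence chain requires at least 5 distinct days.
With at most 1 per day and 5 tasks, at least 5 days are needed.
5 works (last occupied day: Fri): for example Sync=Fri, Docs=Mon, Triage=Wed, Refactor=Thu, Draft=Tue.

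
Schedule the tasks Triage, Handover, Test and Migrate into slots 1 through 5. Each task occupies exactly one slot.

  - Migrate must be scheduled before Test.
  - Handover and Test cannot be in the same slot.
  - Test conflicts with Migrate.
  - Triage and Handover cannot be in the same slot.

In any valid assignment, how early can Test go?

Precedence pushes Test to at least 2.
Test at 2 is achievable: Handover in 3, Migrate in 1, Triage in 1, Test in 2.

2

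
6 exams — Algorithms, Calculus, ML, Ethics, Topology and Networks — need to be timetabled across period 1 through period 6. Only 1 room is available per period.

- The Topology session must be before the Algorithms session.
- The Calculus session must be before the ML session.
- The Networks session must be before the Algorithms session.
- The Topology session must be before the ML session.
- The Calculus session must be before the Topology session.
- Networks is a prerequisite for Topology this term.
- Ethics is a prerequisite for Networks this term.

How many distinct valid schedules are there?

Splitting on Algorithms: it can be period 5 (3), period 6 (3). Listing each branch's schedules as (Calculus, ML, Ethics, Topology, Networks) by period number:
Algorithms=period 5: (1,6,2,4,3) (2,6,1,4,3) (3,6,1,4,2) — 3.
Algorithms=period 6: (1,5,2,4,3) (2,5,1,4,3) (3,5,1,4,2) — 3.
Summing: 3 + 3 = 6.

6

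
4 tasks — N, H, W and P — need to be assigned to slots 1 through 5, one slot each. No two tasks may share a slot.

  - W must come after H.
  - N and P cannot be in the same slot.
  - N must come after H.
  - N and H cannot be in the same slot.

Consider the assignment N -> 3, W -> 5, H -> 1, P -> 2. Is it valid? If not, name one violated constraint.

Yes, all constraints hold

W must come after H — holds.
No two tasks may share a slot — holds.
N and P cannot be in the same slot — holds.
N must come after H — holds.
N and H cannot be in the same slot — holds.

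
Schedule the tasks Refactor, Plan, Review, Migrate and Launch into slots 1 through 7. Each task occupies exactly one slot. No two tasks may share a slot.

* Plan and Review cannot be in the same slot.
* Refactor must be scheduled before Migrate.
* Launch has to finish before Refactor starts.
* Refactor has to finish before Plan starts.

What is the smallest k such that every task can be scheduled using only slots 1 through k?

5 slots

The precedence chain requires at least 3 distinct slots.
With at most 1 per slot and 5 tasks, at least 5 slots are needed.
5 works (last occupied slot: 5): for example Migrate -> 4; Review -> 5; Launch -> 1; Plan -> 3; Refactor -> 2.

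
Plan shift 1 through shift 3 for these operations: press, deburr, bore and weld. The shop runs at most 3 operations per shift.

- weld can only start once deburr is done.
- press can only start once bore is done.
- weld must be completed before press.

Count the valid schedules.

Enumerating: bore=shift 1, press=shift 3, deburr=shift 1, weld=shift 2 | weld=shift 2; bore=shift 2; deburr=shift 1; press=shift 3.

2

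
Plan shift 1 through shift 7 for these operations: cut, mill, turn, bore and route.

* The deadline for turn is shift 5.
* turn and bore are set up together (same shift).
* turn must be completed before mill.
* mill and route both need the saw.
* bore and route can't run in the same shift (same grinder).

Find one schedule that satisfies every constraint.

mill -> shift 2, turn -> shift 1, route -> shift 3, bore -> shift 1, cut -> shift 1

Checking: turn(shift 1) before mill(shift 2); mill(shift 2) != route(shift 3); bore(shift 1) != route(shift 3); turn = bore = shift 1; turn=shift 1 in [shift 1,shift 5].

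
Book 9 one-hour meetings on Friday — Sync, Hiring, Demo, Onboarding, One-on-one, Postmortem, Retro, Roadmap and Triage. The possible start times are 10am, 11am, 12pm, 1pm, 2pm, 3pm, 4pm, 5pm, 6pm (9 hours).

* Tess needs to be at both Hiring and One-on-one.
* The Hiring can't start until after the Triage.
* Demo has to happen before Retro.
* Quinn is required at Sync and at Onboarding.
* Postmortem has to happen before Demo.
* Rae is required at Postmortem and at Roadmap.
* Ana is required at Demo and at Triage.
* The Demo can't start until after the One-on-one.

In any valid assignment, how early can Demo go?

11am

Precedence pushes Demo to at least 11am; downstream work caps Demo at 5pm.
Demo at 11am is achievable: Demo in 11am, Onboarding in 11am, Retro in 12pm, Postmortem in 10am, Triage in 10am, One-on-one in 10am, Hiring in 11am, Sync in 10am, Roadmap in 11am.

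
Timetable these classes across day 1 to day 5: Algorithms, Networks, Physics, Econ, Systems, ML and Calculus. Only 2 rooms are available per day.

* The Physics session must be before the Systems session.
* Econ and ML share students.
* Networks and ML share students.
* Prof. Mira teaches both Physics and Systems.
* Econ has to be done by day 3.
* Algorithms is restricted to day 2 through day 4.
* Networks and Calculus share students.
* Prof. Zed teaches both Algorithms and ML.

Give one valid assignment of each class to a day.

ML=day 4, Systems=day 2, Networks=day 3, Algorithms=day 2, Calculus=day 4, Physics=day 1, Econ=day 1

Checking: Physics(day 1) before Systems(day 2); Algorithms(day 2) != ML(day 4); Networks(day 3) != Calculus(day 4); Physics(day 1) != Systems(day 2); Econ(day 1) != ML(day 4); Networks(day 3) != ML(day 4); Algorithms=day 2 in [day 2,day 4]; Econ=day 1 in [day 1,day 3]; max 2 per day (cap 2).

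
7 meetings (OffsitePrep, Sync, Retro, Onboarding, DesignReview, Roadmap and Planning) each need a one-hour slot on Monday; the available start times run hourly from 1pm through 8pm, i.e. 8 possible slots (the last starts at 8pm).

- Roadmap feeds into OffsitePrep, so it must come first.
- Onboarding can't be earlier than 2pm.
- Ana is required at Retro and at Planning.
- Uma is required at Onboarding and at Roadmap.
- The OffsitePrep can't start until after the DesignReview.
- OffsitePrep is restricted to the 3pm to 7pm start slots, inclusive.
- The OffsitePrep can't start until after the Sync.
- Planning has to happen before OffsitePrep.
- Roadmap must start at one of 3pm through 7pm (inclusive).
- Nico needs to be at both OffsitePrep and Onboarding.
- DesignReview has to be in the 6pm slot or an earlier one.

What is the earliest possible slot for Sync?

Downstream work caps Sync at 6pm.
Sync at 1pm is achievable: Onboarding in 2pm; DesignReview in 1pm; Planning in 1pm; OffsitePrep in 4pm; Roadmap in 3pm; Retro in 2pm; Sync in 1pm.

1pm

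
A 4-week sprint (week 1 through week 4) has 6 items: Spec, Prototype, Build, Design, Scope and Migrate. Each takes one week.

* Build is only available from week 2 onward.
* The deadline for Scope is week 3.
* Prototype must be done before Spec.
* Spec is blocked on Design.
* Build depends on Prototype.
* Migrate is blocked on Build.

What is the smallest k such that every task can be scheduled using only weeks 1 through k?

3

The precedence chain requires at least 3 distinct weeks.
3 works (last occupied week: week 3): for example Build=week 2; Spec=week 2; Scope=week 1; Design=week 1; Migrate=week 3; Prototype=week 1.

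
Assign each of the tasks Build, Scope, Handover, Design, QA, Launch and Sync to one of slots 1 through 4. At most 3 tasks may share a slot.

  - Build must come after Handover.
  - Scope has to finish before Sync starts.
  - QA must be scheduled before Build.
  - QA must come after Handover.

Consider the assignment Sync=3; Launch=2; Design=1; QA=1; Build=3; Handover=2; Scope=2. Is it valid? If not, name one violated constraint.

No. QA must come after Handover is not satisfied.

At most 3 tasks may share a slot — holds.
Scope has to finish before Sync starts — holds.
QA must come after Handover — violated.
Build must come after Handover — holds.
QA must be scheduled before Build — holds.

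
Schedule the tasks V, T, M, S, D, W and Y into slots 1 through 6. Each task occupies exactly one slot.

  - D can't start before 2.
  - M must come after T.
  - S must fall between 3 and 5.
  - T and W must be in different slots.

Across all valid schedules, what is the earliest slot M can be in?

Precedence pushes M to at least 2.
M at 2 is achievable: M=2; V=1; D=2; Y=1; T=1; W=2; S=3.

2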